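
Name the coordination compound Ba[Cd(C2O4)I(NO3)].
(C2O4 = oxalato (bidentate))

barium iodonitratooxalatocadmate(II)

The 1 barium counter-ion carries a total charge of +2, so each complex ion is 2−.
Ligand charges: 1×oxalato (-2 each), 1×iodo (-1 each), 1×nitrato (-1 each); total -4. So Cd + (-4) = 2−, giving Cd = +2.
Ligands are named alphabetically: iodo before nitrato before oxalato.
The complex ion is anionic, so cadmium takes the -ate form cadmate(II).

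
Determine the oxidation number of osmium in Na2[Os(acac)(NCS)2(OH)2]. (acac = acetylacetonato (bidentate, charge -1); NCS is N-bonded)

2 sodium outside the brackets (+1 each) → the complex ion is 2−.
Ligand charges: 1×acac = -1; 2×NCS = -2; 2×OH = -2; sum -5.
Os + (-5) = 2− ⇒ Os is +3.

+3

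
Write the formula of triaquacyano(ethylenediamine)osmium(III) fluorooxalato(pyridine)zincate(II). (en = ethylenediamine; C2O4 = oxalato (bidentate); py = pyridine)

[Os(CN)(en)(H2O)3][Zn(C2O4)F(py)]2

Cation [Os…]: ligand charges -1, Os(III) ⇒ ion charge 2+.
Anion [Zn…]: ligand charges -3, Zn(II) ⇒ ion charge 1−.
One 2+ cation requires 2 of the 1− anion.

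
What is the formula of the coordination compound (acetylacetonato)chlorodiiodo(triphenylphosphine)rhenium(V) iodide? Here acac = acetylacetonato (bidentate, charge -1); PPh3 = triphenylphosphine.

[Re(acac)ClI2(PPh3)]I

Ligands: 1 acetylacetonato (acac, -1), 1 triphenylphosphine (PPh3, neutral), 2 iodo (I, -1), 1 chloro (Cl, -1). Ligand charge sum = -4.
Charge balance with iodide (-1) requires 1 complex ion per 1 iodide.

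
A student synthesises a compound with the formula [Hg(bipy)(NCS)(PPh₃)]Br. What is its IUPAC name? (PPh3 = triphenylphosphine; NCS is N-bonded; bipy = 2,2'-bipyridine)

The 1 bromide counter-ion carries a total charge of -1, so each complex ion is 1+.
Ligand charges: 1×triphenylphosphine (neutral), 1×isothiocyanato (-1 each), 1×2,2'-bipyridine (neutral); total -1. So Hg + (-1) = 1+, giving Hg = +2.
Ligands are named alphabetically: bipyridine before isothiocyanato before triphenylphosphine.

(2,2'-bipyridine)isothiocyanato(triphenylphosphine)mercury(II) bromide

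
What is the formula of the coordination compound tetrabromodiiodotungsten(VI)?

Ligands: 2 iodo (I, -1), 4 bromo (Br, -1). Ligand charge sum = -6.
With W in oxidation state +6, the complex ion is [W...].

[WBr4I2]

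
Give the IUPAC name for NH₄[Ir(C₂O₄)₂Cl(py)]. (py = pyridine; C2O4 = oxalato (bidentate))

The 1 ammonium counter-ion carries a total charge of +1, so each complex ion is 1−.
Ligand charges: 1×pyridine (neutral), 1×chloro (-1 each), 2×oxalato (-2 each); total -5. So Ir + (-5) = 1−, giving Ir = +4.
The complex ion is anionic, so iridium takes the -ate form iridate(IV).

ammonium chlorodioxalato(pyridine)iridate(IV)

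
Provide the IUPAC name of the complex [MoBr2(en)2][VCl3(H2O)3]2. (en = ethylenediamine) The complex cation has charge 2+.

dibromobis(ethylenediamine)molybdenum(IV) triaquatrichlorovanadate(II)

Both ions are complex: the cation is named first with the plain metal name, the anion second with the -ate form; each ion's ligands are alphabetised independently.
The complex cation is given as 2+; its ligand charges sum to -2, so Mo = +4.
With 2 anions per cation, each anion must be 2/2 = 1−.
Anion: ligand charges sum to -3; for the ion to be 1−, V = +2.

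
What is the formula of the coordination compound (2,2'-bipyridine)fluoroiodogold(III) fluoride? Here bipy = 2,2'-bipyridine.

[Au(bipy)FI]F

Ligands: 1 2,2'-bipyridine (bipy, neutral), 1 iodo (I, -1), 1 fluoro (F, -1). Ligand charge sum = -2.
With Au in oxidation state +3, the complex ion is [Au...]^1+.
Charge balance with fluoride (-1) requires 1 complex ion per 1 fluoride.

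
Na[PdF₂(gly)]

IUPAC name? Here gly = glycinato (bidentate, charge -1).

The 1 sodium counter-ion carries a total charge of +1, so each complex ion is 1−.
Ligand charges: 1×glycinato (-1 each), 2×fluoro (-1 each); total -3. So Pd + (-3) = 1−, giving Pd = +2.
The complex ion is anionic, so palladium takes the -ate form palladate(II).

sodium difluoro(glycinato)palladate(II)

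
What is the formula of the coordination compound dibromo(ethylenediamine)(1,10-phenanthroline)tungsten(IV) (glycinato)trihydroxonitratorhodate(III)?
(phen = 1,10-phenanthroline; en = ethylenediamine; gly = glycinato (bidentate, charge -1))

Cation [W…]: ligand charges -2, W(IV) ⇒ ion charge 2+.
Anion [Rh…]: ligand charges -5, Rh(III) ⇒ ion charge 2−.

[WBr2(en)(phen)][Rh(gly)(NO3)(OH)3]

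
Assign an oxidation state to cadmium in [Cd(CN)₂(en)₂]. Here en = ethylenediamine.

+2

No counter-ion: the bracketed complex is neutral.
Ligand charges: 2×CN = -2; 2×en neutral; sum -2.
Cd + (-2) = 0 ⇒ Cd is +2.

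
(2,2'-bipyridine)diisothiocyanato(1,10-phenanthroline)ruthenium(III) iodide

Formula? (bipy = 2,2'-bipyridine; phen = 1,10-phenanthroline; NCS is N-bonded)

[Ru(bipy)(NCS)2(phen)]I

Ligands: 1 2,2'-bipyridine (bipy, neutral), 1 1,10-phenanthroline (phen, neutral), 2 isothiocyanato (NCS, -1). Ligand charge sum = -2.
With Ru in oxidation state +3, the complex ion is [Ru...]^1+.
Charge balance with iodide (-1) requires 1 complex ion per 1 iodide.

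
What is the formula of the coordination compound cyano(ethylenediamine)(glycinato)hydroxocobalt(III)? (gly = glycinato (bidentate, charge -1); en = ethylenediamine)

[Co(CN)(en)(gly)(OH)]

Ligands: 1 glycinato (gly, -1), 1 cyano (CN, -1), 1 hydroxo (OH, -1), 1 ethylenediamine (en, neutral). Ligand charge sum = -3.
With Co in oxidation state +3, the complex ion is [Co...].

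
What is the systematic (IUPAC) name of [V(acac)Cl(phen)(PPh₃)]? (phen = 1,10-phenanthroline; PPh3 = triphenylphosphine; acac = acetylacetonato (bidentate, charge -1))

There is no counter-ion, so the complex is neutral overall.
Ligand charges: 1×1,10-phenanthroline (neutral), 1×triphenylphosphine (neutral), 1×acetylacetonato (-1 each), 1×chloro (-1 each); total -2. So V + (-2) = 0, giving V = +2.
Ligands are named alphabetically: acetylacetonato before chloro before phenanthroline before triphenylphosphine.

(acetylacetonato)chloro(1,10-phenanthroline)(triphenylphosphine)vanadium(II)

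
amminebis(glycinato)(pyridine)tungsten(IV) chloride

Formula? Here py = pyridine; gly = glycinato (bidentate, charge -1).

[W(gly)2(NH3)(py)]Cl2

Ligands: 1 pyridine (py, neutral), 1 ammine (NH3, neutral), 2 glycinato (gly, -1). Ligand charge sum = -2.
With W in oxidation state +4, the complex ion is [W...]^2+.
Charge balance with chloride (-1) requires 1 complex ion per 2 chloride.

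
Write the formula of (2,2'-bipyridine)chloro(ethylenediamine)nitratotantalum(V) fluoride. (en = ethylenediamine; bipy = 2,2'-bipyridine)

[Ta(bipy)Cl(en)(NO3)]F3

Ligands: 1 nitrato (NO3, -1), 1 ethylenediamine (en, neutral), 1 chloro (Cl, -1), 1 2,2'-bipyridine (bipy, neutral). Ligand charge sum = -2.
With Ta in oxidation state +5, the complex ion is [Ta...]^3+.
Charge balance with fluoride (-1) requires 1 complex ion per 3 fluoride.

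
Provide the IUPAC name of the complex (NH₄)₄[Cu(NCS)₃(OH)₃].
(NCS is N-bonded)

ammonium trihydroxotriisothiocyanatocuprate(II)

The 4 ammonium counter-ions carry a total charge of +4, so each complex ion is 4−.
Ligand charges: 3×isothiocyanato (-1 each), 3×hydroxo (-1 each); total -6. So Cu + (-6) = 4−, giving Cu = +2.
Ligands are named alphabetically: hydroxo before isothiocyanato.
The complex ion is anionic, so copper takes the -ate form cuprate(II).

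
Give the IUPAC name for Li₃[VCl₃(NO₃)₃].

The 3 lithium counter-ions carry a total charge of +3, so each complex ion is 3−.
Ligand charges: 3×chloro (-1 each), 3×nitrato (-1 each); total -6. So V + (-6) = 3−, giving V = +3.
Ligands are named alphabetically: chloro before nitrato.
The complex ion is anionic, so vanadium takes the -ate form vanadate(III).

lithium trichlorotrinitratovanadate(III)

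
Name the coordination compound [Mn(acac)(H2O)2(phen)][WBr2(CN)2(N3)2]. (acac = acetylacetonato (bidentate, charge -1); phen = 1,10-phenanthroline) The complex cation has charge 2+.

Both ions are complex: the cation is named first with the plain metal name, the anion second with the -ate form; each ion's ligands are alphabetised independently.
The complex cation is given as 2+; its ligand charges sum to -1, so Mn = +3.
A 1:1 salt means the anion carries the equal and opposite charge, 2−.
Anion: ligand charges sum to -6; for the ion to be 2−, W = +4.

(acetylacetonato)diaqua(1,10-phenanthroline)manganese(III) diazidodibromodicyanotungstate(IV)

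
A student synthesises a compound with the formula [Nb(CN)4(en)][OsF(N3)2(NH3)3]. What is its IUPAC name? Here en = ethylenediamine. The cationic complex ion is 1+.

Both ions are complex: the cation is named first with the plain metal name, the anion second with the -ate form; each ion's ligands are alphabetised independently.
The complex cation is given as 1+; its ligand charges sum to -4, so Nb = +5.
A 1:1 salt means the anion carries the equal and opposite charge, 1−.
Anion: ligand charges sum to -3; for the ion to be 1−, Os = +2.

tetracyano(ethylenediamine)niobium(V) triamminediazidofluoroosmate(II)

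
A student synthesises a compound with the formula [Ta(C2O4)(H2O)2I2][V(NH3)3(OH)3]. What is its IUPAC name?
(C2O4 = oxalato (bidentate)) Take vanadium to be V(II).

diaquadiiodooxalatotantalum(V) triamminetrihydroxovanadate(II)

Both ions are complex: the cation is named first with the plain metal name, the anion second with the -ate form; each ion's ligands are alphabetised independently.
V is given as +2; the anion's ligand charges sum to -3, so the complex anion is 1−.
A 1:1 salt means the cation carries the equal and opposite charge, 1+.
Cation: ligand charges sum to -4; for the ion to be 1+, Ta = +5.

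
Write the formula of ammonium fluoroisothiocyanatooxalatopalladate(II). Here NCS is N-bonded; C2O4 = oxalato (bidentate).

Ligands: 1 fluoro (F, -1), 1 isothiocyanato (NCS, -1), 1 oxalato (C2O4, -2). Ligand charge sum = -4.
With Pd in oxidation state +2, the complex ion is [Pd...]^2−.
Charge balance with ammonium (+1) requires 1 complex ion per 2 ammonium.

(NH4)2[Pd(C2O4)F(NCS)]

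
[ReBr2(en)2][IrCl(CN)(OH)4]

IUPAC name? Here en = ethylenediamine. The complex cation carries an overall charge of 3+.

Both ions are complex: the cation is named first with the plain metal name, the anion second with the -ate form; each ion's ligands are alphabetised independently.
The complex cation is given as 3+; its ligand charges sum to -2, so Re = +5.
A 1:1 salt means the anion carries the equal and opposite charge, 3−.
Anion: ligand charges sum to -6; for the ion to be 3−, Ir = +3.

dibromobis(ethylenediamine)rhenium(V) chlorocyanotetrahydroxoiridate(III)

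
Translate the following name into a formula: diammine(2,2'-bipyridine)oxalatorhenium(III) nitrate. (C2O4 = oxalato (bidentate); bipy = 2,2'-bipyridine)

[Re(bipy)(C2O4)(NH3)2]NO3

Ligands: 1 oxalato (C2O4, -2), 1 2,2'-bipyridine (bipy, neutral), 2 ammine (NH3, neutral). Ligand charge sum = -2.
Charge balance with nitrate (-1) requires 1 complex ion per 1 nitrate.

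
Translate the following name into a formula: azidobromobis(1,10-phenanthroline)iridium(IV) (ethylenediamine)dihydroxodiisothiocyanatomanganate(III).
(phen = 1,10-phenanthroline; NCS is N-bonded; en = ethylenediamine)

[IrBr(N3)(phen)2][Mn(en)(NCS)2(OH)2]2

Cation [Ir…]: ligand charges -2, Ir(IV) ⇒ ion charge 2+.
Anion [Mn…]: ligand charges -4, Mn(III) ⇒ ion charge 1−.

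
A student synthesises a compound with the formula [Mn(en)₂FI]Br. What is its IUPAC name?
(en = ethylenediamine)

The 1 bromide counter-ion carries a total charge of -1, so each complex ion is 1+.
Ligand charges: 1×fluoro (-1 each), 2×ethylenediamine (neutral), 1×iodo (-1 each); total -2. So Mn + (-2) = 1+, giving Mn = +3.
Ligands are named alphabetically: ethylenediamine before fluoro before iodo.

bis(ethylenediamine)fluoroiodomanganese(III) bromide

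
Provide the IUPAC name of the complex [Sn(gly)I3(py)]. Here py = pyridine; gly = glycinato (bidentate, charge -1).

There is no counter-ion, so the complex is neutral overall.
Ligand charges: 1×pyridine (neutral), 1×glycinato (-1 each), 3×iodo (-1 each); total -4. So Sn + (-4) = 0, giving Sn = +4.
Ligands are named alphabetically: glycinato before iodo before pyridine.

(glycinato)triiodo(pyridine)tin(IV)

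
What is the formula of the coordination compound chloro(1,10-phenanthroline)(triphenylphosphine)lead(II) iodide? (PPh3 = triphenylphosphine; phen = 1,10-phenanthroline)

[PbCl(phen)(PPh3)]I

Ligands: 1 triphenylphosphine (PPh3, neutral), 1 chloro (Cl, -1), 1 1,10-phenanthroline (phen, neutral). Ligand charge sum = -1.
With Pb in oxidation state +2, the complex ion is [Pb...]^1+.
Charge balance with iodide (-1) requires 1 complex ion per 1 iodide.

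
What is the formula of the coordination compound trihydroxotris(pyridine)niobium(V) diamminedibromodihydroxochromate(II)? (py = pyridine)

[Nb(OH)3(py)3][CrBr2(NH3)2(OH)2]

Cation [Nb…]: ligand charges -3, Nb(V) ⇒ ion charge 2+.
Anion [Cr…]: ligand charges -4, Cr(II) ⇒ ion charge 2−.
One 2+ cation balances one 2− anion.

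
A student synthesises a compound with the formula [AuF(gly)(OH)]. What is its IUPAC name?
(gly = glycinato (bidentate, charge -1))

There is no counter-ion, so the complex is neutral overall.
Ligand charges: 1×glycinato (-1 each), 1×fluoro (-1 each), 1×hydroxo (-1 each); total -3. So Au + (-3) = 0, giving Au = +3.
Ligands are named alphabetically: fluoro before glycinato before hydroxo.

fluoro(glycinato)hydroxogold(III)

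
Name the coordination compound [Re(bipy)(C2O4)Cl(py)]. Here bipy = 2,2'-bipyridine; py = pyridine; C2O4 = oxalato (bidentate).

(2,2'-bipyridine)chlorooxalato(pyridine)rhenium(III)

There is no counter-ion, so the complex is neutral overall.
Ligand charges: 1×chloro (-1 each), 1×2,2'-bipyridine (neutral), 1×pyridine (neutral), 1×oxalato (-2 each); total -3. So Re + (-3) = 0, giving Re = +3.
Ligands are named alphabetically: bipyridine before chloro before oxalato before pyridine.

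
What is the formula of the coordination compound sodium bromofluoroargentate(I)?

Ligands: 1 bromo (Br, -1), 1 fluoro (F, -1). Ligand charge sum = -2.
With Ag in oxidation state +1, the complex ion is [Ag...]^1−.
Charge balance with sodium (+1) requires 1 complex ion per 1 sodium.

Na[AgBrF]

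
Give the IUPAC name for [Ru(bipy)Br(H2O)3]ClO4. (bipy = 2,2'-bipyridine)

The 1 perchlorate counter-ion carries a total charge of -1, so each complex ion is 1+.
Ligand charges: 3×aqua (neutral), 1×bromo (-1 each), 1×2,2'-bipyridine (neutral); total -1. So Ru + (-1) = 1+, giving Ru = +2.
Ligands are named alphabetically: aqua before bipyridine before bromo.

triaqua(2,2'-bipyridine)bromoruthenium(II) perchlorate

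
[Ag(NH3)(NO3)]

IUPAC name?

amminenitratosilver(I)

There is no counter-ion, so the complex is neutral overall.
Ligand charges: 1×ammine (neutral), 1×nitrato (-1 each); total -1. So Ag + (-1) = 0, giving Ag = +1.
Ligands are named alphabetically: ammine before nitrato.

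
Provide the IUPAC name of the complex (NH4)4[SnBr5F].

The 4 ammonium counter-ions carry a total charge of +4, so each complex ion is 4−.
Ligand charges: 1×fluoro (-1 each), 5×bromo (-1 each); total -6. So Sn + (-6) = 4−, giving Sn = +2.
Ligands are named alphabetically: bromo before fluoro.
The complex ion is anionic, so tin takes the -ate form stannate(II).

ammonium pentabromofluorostannate(II)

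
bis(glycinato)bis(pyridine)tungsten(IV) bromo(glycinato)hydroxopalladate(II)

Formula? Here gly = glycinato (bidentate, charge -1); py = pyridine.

[W(gly)2(py)2][PdBr(gly)(OH)]2

Cation [W…]: ligand charges -2, W(IV) ⇒ ion charge 2+.
Anion [Pd…]: ligand charges -3, Pd(II) ⇒ ion charge 1−.
One 2+ cation requires 2 of the 1− anion.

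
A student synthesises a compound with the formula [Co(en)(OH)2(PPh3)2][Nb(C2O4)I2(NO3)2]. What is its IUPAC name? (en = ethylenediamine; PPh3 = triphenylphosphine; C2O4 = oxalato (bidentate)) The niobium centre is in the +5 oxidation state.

Both ions are complex: the cation is named first with the plain metal name, the anion second with the -ate form; each ion's ligands are alphabetised independently.
Nb is given as +5; the anion's ligand charges sum to -6, so the complex anion is 1−.
A 1:1 salt means the cation carries the equal and opposite charge, 1+.
Cation: ligand charges sum to -2; for the ion to be 1+, Co = +3.

(ethylenediamine)dihydroxobis(triphenylphosphine)cobalt(III) diiododinitratooxalatoniobate(V)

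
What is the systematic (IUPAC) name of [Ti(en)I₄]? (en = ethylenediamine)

There is no counter-ion, so the complex is neutral overall.
Ligand charges: 4×iodo (-1 each), 1×ethylenediamine (neutral); total -4. So Ti + (-4) = 0, giving Ti = +4.
Ligands are named alphabetically: ethylenediamine before iodo.

(ethylenediamine)tetraiodotitanium(IV)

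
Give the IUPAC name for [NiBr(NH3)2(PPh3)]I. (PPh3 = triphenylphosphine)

diamminebromo(triphenylphosphine)nickel(II) iodide

The 1 iodide counter-ion carries a total charge of -1, so each complex ion is 1+.
Ligand charges: 2×ammine (neutral), 1×triphenylphosphine (neutral), 1×bromo (-1 each); total -1. So Ni + (-1) = 1+, giving Ni = +2.
Ligands are named alphabetically: ammine before bromo before triphenylphosphine.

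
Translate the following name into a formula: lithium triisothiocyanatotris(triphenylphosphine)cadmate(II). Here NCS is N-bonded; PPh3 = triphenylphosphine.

Ligands: 3 isothiocyanato (NCS, -1), 3 triphenylphosphine (PPh3, neutral). Ligand charge sum = -3.
With Cd in oxidation state +2, the complex ion is [Cd...]^1−.
Charge balance with lithium (+1) requires 1 complex ion per 1 lithium.

Li[Cd(NCS)3(PPh3)3]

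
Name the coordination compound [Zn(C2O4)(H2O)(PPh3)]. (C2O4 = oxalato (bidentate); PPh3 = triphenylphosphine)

aquaoxalato(triphenylphosphine)zinc(II)

There is no counter-ion, so the complex is neutral overall.
Ligand charges: 1×oxalato (-2 each), 1×triphenylphosphine (neutral), 1×aqua (neutral); total -2. So Zn + (-2) = 0, giving Zn = +2.
Ligands are named alphabetically: aqua before oxalato before triphenylphosphine.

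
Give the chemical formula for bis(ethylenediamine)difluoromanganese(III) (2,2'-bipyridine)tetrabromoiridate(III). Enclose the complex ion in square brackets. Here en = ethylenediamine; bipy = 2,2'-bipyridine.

Cation [Mn…]: ligand charges -2, Mn(III) ⇒ ion charge 1+.
Anion [Ir…]: ligand charges -4, Ir(III) ⇒ ion charge 1−.

[Mn(en)2F2][Ir(bipy)Br4]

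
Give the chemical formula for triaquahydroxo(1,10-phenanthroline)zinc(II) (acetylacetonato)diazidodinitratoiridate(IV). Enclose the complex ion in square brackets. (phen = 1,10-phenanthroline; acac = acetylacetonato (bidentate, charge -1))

Cation [Zn…]: ligand charges -1, Zn(II) ⇒ ion charge 1+.
Anion [Ir…]: ligand charges -5, Ir(IV) ⇒ ion charge 1−.
One 1+ cation balances one 1− anion.

[Zn(H2O)3(OH)(phen)][Ir(acac)(N3)2(NO3)2]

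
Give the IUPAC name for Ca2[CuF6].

calcium hexafluorocuprate(II)

The 2 calcium counter-ions carry a total charge of +4, so each complex ion is 4−.
Ligand charges: 6×fluoro (-1 each); total -6. So Cu + (-6) = 4−, giving Cu = +2.
The complex ion is anionic, so copper takes the -ate form cuprate(II).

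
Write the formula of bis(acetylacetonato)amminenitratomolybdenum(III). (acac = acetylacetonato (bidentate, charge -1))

Ligands: 2 acetylacetonato (acac, -1), 1 ammine (NH3, neutral), 1 nitrato (NO3, -1). Ligand charge sum = -3.
With Mo in oxidation state +3, the complex ion is [Mo...].

[Mo(acac)2(NH3)(NO3)]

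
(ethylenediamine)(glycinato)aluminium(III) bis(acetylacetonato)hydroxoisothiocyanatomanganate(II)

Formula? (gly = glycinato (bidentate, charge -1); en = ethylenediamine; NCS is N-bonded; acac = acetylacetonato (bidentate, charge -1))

Cation [Al…]: ligand charges -1, Al(III) ⇒ ion charge 2+.
Anion [Mn…]: ligand charges -4, Mn(II) ⇒ ion charge 2−.

[Al(en)(gly)][Mn(acac)2(NCS)(OH)]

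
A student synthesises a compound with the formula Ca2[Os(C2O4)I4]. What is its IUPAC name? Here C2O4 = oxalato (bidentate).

calcium tetraiodooxalatoosmate(II)

The 2 calcium counter-ions carry a total charge of +4, so each complex ion is 4−.
Ligand charges: 1×oxalato (-2 each), 4×iodo (-1 each); total -6. So Os + (-6) = 4−, giving Os = +2.
The complex ion is anionic, so osmium takes the -ate form osmate(II).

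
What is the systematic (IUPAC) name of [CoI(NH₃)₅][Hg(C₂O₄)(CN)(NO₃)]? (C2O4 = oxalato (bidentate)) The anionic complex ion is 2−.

The complex anion is given as 2−; its ligand charges sum to -4, so Hg = +2.
A 1:1 salt means the cation carries the equal and opposite charge, 2+.
Cation: ligand charges sum to -1; for the ion to be 2+, Co = +3.

pentaammineiodocobalt(III) cyanonitratooxalatomercurate(II)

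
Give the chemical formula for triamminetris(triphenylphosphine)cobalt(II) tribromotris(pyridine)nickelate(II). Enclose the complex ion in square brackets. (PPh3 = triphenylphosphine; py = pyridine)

Cation [Co…]: ligand charges 0, Co(II) ⇒ ion charge 2+.
Anion [Ni…]: ligand charges -3, Ni(II) ⇒ ion charge 1−.
One 2+ cation requires 2 of the 1− anion.

[Co(NH3)3(PPh3)3][NiBr3(py)3]2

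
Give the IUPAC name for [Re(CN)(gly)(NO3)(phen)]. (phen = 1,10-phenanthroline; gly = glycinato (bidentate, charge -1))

cyano(glycinato)nitrato(1,10-phenanthroline)rhenium(III)

There is no counter-ion, so the complex is neutral overall.
Ligand charges: 1×nitrato (-1 each), 1×1,10-phenanthroline (neutral), 1×glycinato (-1 each), 1×cyano (-1 each); total -3. So Re + (-3) = 0, giving Re = +3.
Ligands are named alphabetically: cyano before glycinato before nitrato before phenanthroline.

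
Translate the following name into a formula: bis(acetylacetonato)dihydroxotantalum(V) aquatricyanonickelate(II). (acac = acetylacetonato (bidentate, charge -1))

Cation [Ta…]: ligand charges -4, Ta(V) ⇒ ion charge 1+.
Anion [Ni…]: ligand charges -3, Ni(II) ⇒ ion charge 1−.
One 1+ cation balances one 1− anion.

[Ta(acac)2(OH)2][Ni(CN)3(H2O)]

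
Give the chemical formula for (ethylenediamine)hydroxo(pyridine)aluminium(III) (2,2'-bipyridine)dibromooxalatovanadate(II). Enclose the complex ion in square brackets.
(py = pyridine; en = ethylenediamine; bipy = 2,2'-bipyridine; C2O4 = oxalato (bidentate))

[Al(en)(OH)(py)][V(bipy)Br2(C2O4)]

Cation [Al…]: ligand charges -1, Al(III) ⇒ ion charge 2+.
Anion [V…]: ligand charges -4, V(II) ⇒ ion charge 2−.
One 2+ cation balances one 2− anion.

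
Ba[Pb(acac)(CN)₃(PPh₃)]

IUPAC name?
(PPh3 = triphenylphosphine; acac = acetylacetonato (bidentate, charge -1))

The 1 barium counter-ion carries a total charge of +2, so each complex ion is 2−.
Ligand charges: 1×triphenylphosphine (neutral), 3×cyano (-1 each), 1×acetylacetonato (-1 each); total -4. So Pb + (-4) = 2−, giving Pb = +2.
Ligands are named alphabetically: acetylacetonato before cyano before triphenylphosphine.
The complex ion is anionic, so lead takes the -ate form plumbate(II).

barium (acetylacetonato)tricyano(triphenylphosphine)plumbate(II)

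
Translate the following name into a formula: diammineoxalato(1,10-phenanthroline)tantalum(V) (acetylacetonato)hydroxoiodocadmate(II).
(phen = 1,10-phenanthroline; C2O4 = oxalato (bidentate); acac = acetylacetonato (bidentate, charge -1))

[Ta(C2O4)(NH3)2(phen)][Cd(acac)I(OH)]3

Cation [Ta…]: ligand charges -2, Ta(V) ⇒ ion charge 3+.
Anion [Cd…]: ligand charges -3, Cd(II) ⇒ ion charge 1−.
One 3+ cation requires 3 of the 1− anion.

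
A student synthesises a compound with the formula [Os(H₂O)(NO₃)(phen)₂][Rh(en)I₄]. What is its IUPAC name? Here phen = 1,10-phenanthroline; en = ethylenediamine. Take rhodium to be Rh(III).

aquanitratobis(1,10-phenanthroline)osmium(II) (ethylenediamine)tetraiodorhodate(III)

Both ions are complex: the cation is named first with the plain metal name, the anion second with the -ate form; each ion's ligands are alphabetised independently.
Rh is given as +3; the anion's ligand charges sum to -4, so the complex anion is 1−.
A 1:1 salt means the cation carries the equal and opposite charge, 1+.
Cation: ligand charges sum to -1; for the ion to be 1+, Os = +2.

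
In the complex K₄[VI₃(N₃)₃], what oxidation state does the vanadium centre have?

+2

4 potassium outside the brackets (+1 each) → the complex ion is 4−.
Ligand charges: 3×N3 = -3; 3×I = -3; sum -6.
V + (-6) = 4− ⇒ V is +2.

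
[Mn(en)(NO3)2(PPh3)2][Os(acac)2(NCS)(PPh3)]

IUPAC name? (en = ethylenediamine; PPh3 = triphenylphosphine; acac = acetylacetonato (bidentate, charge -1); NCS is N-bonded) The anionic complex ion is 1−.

(ethylenediamine)dinitratobis(triphenylphosphine)manganese(III) bis(acetylacetonato)isothiocyanato(triphenylphosphine)osmate(II)

The complex anion is given as 1−; its ligand charges sum to -3, so Os = +2.
A 1:1 salt means the cation carries the equal and opposite charge, 1+.
Cation: ligand charges sum to -2; for the ion to be 1+, Mn = +3.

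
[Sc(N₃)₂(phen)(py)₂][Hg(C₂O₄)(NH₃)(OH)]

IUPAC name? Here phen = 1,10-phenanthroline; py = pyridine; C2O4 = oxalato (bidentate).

diazido(1,10-phenanthroline)bis(pyridine)scandium(III) amminehydroxooxalatomercurate(II)

Scandium is always +3 in its complexes; the cation's ligand charges sum to -2, so the complex cation is 1+.
A 1:1 salt means the anion carries the equal and opposite charge, 1−.
Anion: ligand charges sum to -3; for the ion to be 1−, Hg = +2.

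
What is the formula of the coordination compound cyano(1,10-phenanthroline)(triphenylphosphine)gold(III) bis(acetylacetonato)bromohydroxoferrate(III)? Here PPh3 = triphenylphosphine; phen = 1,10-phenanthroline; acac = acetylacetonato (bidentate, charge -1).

Cation [Au…]: ligand charges -1, Au(III) ⇒ ion charge 2+.
Anion [Fe…]: ligand charges -4, Fe(III) ⇒ ion charge 1−.
One 2+ cation requires 2 of the 1− anion.

[Au(CN)(phen)(PPh3)][Fe(acac)2Br(OH)]2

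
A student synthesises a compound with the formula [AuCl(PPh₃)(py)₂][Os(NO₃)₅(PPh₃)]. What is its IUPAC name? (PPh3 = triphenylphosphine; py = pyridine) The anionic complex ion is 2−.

The complex anion is given as 2−; its ligand charges sum to -5, so Os = +3.
A 1:1 salt means the cation carries the equal and opposite charge, 2+.
Cation: ligand charges sum to -1; for the ion to be 2+, Au = +3.

chlorobis(pyridine)(triphenylphosphine)gold(III) pentanitrato(triphenylphosphine)osmate(III)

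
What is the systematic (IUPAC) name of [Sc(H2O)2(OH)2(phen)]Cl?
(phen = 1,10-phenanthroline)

The 1 chloride counter-ion carries a total charge of -1, so each complex ion is 1+.
Ligand charges: 2×aqua (neutral), 2×hydroxo (-1 each), 1×1,10-phenanthroline (neutral); total -2. So Sc + (-2) = 1+, giving Sc = +3.
Ligands are named alphabetically: aqua before hydroxo before phenanthroline.

diaquadihydroxo(1,10-phenanthroline)scandium(III) chloride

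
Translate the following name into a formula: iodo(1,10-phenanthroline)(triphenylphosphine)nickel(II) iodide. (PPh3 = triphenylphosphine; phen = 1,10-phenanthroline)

Ligands: 1 triphenylphosphine (PPh3, neutral), 1 iodo (I, -1), 1 1,10-phenanthroline (phen, neutral). Ligand charge sum = -1.
Charge balance with iodide (-1) requires 1 complex ion per 1 iodide.

[NiI(phen)(PPh3)]I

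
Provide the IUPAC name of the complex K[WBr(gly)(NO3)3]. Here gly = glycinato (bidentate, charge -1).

The 1 potassium counter-ion carries a total charge of +1, so each complex ion is 1−.
Ligand charges: 1×bromo (-1 each), 1×glycinato (-1 each), 3×nitrato (-1 each); total -5. So W + (-5) = 1−, giving W = +4.
The complex ion is anionic, so tungsten takes the -ate form tungstate(IV).

potassium bromo(glycinato)trinitratotungstate(IV)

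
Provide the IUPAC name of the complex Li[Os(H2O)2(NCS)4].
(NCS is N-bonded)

The 1 lithium counter-ion carries a total charge of +1, so each complex ion is 1−.
Ligand charges: 2×aqua (neutral), 4×isothiocyanato (-1 each); total -4. So Os + (-4) = 1−, giving Os = +3.
Ligands are named alphabetically: aqua before isothiocyanato.
The complex ion is anionic, so osmium takes the -ate form osmate(III).

lithium diaquatetraisothiocyanatoosmate(III)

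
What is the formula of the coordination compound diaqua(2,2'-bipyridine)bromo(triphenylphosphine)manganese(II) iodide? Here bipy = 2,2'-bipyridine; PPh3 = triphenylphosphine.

[Mn(bipy)Br(H2O)2(PPh3)]I

Ligands: 2 aqua (H2O, neutral), 1 bromo (Br, -1), 1 2,2'-bipyridine (bipy, neutral), 1 triphenylphosphine (PPh3, neutral). Ligand charge sum = -1.
With Mn in oxidation state +2, the complex ion is [Mn...]^1+.
Charge balance with iodide (-1) requires 1 complex ion per 1 iodide.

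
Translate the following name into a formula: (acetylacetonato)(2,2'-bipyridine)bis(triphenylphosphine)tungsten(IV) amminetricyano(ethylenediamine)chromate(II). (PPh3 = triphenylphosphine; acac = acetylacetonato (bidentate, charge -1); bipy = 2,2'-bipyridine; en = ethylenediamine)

Cation [W…]: ligand charges -1, W(IV) ⇒ ion charge 3+.
Anion [Cr…]: ligand charges -3, Cr(II) ⇒ ion charge 1−.
One 3+ cation requires 3 of the 1− anion.

[W(acac)(bipy)(PPh3)2][Cr(CN)3(en)(NH3)]3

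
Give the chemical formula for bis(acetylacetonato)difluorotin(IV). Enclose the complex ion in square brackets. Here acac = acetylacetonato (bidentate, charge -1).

[Sn(acac)2F2]

Ligands: 2 fluoro (F, -1), 2 acetylacetonato (acac, -1). Ligand charge sum = -4.
With Sn in oxidation state +4, the complex ion is [Sn...].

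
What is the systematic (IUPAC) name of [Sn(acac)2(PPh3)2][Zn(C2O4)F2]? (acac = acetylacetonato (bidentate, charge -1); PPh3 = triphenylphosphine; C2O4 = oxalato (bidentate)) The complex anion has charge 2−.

bis(acetylacetonato)bis(triphenylphosphine)tin(IV) difluorooxalatozincate(II)

The complex anion is given as 2−; its ligand charges sum to -4, so Zn = +2.
A 1:1 salt means the cation carries the equal and opposite charge, 2+.
Cation: ligand charges sum to -2; for the ion to be 2+, Sn = +4.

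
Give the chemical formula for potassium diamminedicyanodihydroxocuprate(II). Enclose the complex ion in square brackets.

Ligands: 2 hydroxo (OH, -1), 2 ammine (NH3, neutral), 2 cyano (CN, -1). Ligand charge sum = -4.
With Cu in oxidation state +2, the complex ion is [Cu...]^2−.
Charge balance with potassium (+1) requires 1 complex ion per 2 potassium.

K2[Cu(CN)2(NH3)2(OH)2]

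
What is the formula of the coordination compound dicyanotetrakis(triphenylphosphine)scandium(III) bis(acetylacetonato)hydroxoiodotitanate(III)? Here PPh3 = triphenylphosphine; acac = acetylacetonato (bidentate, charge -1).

[Sc(CN)2(PPh3)4][Ti(acac)2I(OH)]

Cation [Sc…]: ligand charges -2, Sc(III) ⇒ ion charge 1+.
Anion [Ti…]: ligand charges -4, Ti(III) ⇒ ion charge 1−.
One 1+ cation balances one 1− anion.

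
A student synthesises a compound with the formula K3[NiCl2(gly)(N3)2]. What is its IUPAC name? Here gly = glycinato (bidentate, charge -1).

The 3 potassium counter-ions carry a total charge of +3, so each complex ion is 3−.
Ligand charges: 2×chloro (-1 each), 1×glycinato (-1 each), 2×azido (-1 each); total -5. So Ni + (-5) = 3−, giving Ni = +2.
Ligands are named alphabetically: azido before chloro before glycinato.
The complex ion is anionic, so nickel takes the -ate form nickelate(II).

potassium diazidodichloro(glycinato)nickelate(II)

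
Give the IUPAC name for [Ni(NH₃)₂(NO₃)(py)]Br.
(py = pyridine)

The 1 bromide counter-ion carries a total charge of -1, so each complex ion is 1+.
Ligand charges: 2×ammine (neutral), 1×nitrato (-1 each), 1×pyridine (neutral); total -1. So Ni + (-1) = 1+, giving Ni = +2.
Ligands are named alphabetically: ammine before nitrato before pyridine.

diamminenitrato(pyridine)nickel(II) bromide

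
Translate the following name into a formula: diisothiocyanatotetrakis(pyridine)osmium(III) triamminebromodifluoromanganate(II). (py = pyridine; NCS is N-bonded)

Cation [Os…]: ligand charges -2, Os(III) ⇒ ion charge 1+.
Anion [Mn…]: ligand charges -3, Mn(II) ⇒ ion charge 1−.
One 1+ cation balances one 1− anion.

[Os(NCS)2(py)4][MnBrF2(NH3)3]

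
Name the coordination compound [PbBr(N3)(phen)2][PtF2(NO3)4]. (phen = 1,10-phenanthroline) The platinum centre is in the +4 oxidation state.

Both ions are complex: the cation is named first with the plain metal name, the anion second with the -ate form; each ion's ligands are alphabetised independently.
Pt is given as +4; the anion's ligand charges sum to -6, so the complex anion is 2−.
A 1:1 salt means the cation carries the equal and opposite charge, 2+.
Cation: ligand charges sum to -2; for the ion to be 2+, Pb = +4.

azidobromobis(1,10-phenanthroline)lead(IV) difluorotetranitratoplatinate(IV)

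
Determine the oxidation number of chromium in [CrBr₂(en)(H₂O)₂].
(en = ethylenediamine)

+2

No counter-ion: the bracketed complex is neutral.
Ligand charges: 1×en neutral; 2×H2O neutral; 2×Br = -2; sum -2.
Cr + (-2) = 0 ⇒ Cr is +2.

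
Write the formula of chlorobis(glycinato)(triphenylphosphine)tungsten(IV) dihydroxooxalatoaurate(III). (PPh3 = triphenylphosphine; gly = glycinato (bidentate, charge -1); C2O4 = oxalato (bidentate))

[WCl(gly)2(PPh3)][Au(C2O4)(OH)2]

Cation [W…]: ligand charges -3, W(IV) ⇒ ion charge 1+.
Anion [Au…]: ligand charges -4, Au(III) ⇒ ion charge 1−.
One 1+ cation balances one 1− anion.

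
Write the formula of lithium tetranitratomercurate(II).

Ligands: 4 nitrato (NO3, -1). Ligand charge sum = -4.
With Hg in oxidation state +2, the complex ion is [Hg...]^2−.
Charge balance with lithium (+1) requires 1 complex ion per 2 lithium.

Li2[Hg(NO3)4]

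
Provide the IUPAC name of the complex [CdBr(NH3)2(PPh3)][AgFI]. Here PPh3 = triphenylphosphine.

diamminebromo(triphenylphosphine)cadmium(II) fluoroiodoargentate(I)

Cadmium is always +2 in its complexes; the cation's ligand charges sum to -1, so the complex cation is 1+.
A 1:1 salt means the anion carries the equal and opposite charge, 1−.
Anion: ligand charges sum to -2; for the ion to be 1−, Ag = +1.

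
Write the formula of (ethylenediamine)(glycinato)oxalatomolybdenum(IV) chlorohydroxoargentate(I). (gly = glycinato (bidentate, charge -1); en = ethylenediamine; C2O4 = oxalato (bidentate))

Cation [Mo…]: ligand charges -3, Mo(IV) ⇒ ion charge 1+.
Anion [Ag…]: ligand charges -2, Ag(I) ⇒ ion charge 1−.

[Mo(C2O4)(en)(gly)][AgCl(OH)]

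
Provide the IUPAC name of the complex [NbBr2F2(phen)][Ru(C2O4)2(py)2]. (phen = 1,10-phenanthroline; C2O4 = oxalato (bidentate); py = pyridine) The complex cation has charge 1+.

The complex cation is given as 1+; its ligand charges sum to -4, so Nb = +5.
A 1:1 salt means the anion carries the equal and opposite charge, 1−.
Anion: ligand charges sum to -4; for the ion to be 1−, Ru = +3.

dibromodifluoro(1,10-phenanthroline)niobium(V) dioxalatobis(pyridine)ruthenate(III)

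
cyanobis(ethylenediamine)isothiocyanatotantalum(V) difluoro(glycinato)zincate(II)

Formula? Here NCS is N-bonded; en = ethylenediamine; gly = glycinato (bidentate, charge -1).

[Ta(CN)(en)2(NCS)][ZnF2(gly)]3

Cation [Ta…]: ligand charges -2, Ta(V) ⇒ ion charge 3+.
Anion [Zn…]: ligand charges -3, Zn(II) ⇒ ion charge 1−.
One 3+ cation requires 3 of the 1− anion.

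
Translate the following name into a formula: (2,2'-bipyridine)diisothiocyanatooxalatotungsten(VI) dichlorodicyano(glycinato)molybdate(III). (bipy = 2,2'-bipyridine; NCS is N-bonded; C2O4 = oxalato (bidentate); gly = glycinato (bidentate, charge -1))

Cation [W…]: ligand charges -4, W(VI) ⇒ ion charge 2+.
Anion [Mo…]: ligand charges -5, Mo(III) ⇒ ion charge 2−.
One 2+ cation balances one 2− anion.

[W(bipy)(C2O4)(NCS)2][MoCl2(CN)2(gly)]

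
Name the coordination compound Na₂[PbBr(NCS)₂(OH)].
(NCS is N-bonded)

The 2 sodium counter-ions carry a total charge of +2, so each complex ion is 2−.
Ligand charges: 2×isothiocyanato (-1 each), 1×hydroxo (-1 each), 1×bromo (-1 each); total -4. So Pb + (-4) = 2−, giving Pb = +2.
The complex ion is anionic, so lead takes the -ate form plumbate(II).

sodium bromohydroxodiisothiocyanatoplumbate(II)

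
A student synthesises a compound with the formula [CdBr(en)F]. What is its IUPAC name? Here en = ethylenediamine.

bromo(ethylenediamine)fluorocadmium(II)

There is no counter-ion, so the complex is neutral overall.
Ligand charges: 1×fluoro (-1 each), 1×ethylenediamine (neutral), 1×bromo (-1 each); total -2. So Cd + (-2) = 0, giving Cd = +2.
Ligands are named alphabetically: bromo before ethylenediamine before fluoro.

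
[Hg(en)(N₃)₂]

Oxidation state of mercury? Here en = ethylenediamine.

No counter-ion: the bracketed complex is neutral.
Ligand charges: 1×en neutral; 2×N3 = -2; sum -2.
Hg + (-2) = 0 ⇒ Hg is +2.

+2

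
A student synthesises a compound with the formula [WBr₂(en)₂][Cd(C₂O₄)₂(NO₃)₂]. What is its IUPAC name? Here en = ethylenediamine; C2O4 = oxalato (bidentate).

Both ions are complex: the cation is named first with the plain metal name, the anion second with the -ate form; each ion's ligands are alphabetised independently.
Cadmium is always +2 in its complexes; the anion's ligand charges sum to -6, so the complex anion is 4−.
A 1:1 salt means the cation carries the equal and opposite charge, 4+.
Cation: ligand charges sum to -2; for the ion to be 4+, W = +6.

dibromobis(ethylenediamine)tungsten(VI) dinitratodioxalatocadmate(II)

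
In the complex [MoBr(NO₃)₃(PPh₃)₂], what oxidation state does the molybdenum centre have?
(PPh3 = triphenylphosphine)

No counter-ion: the bracketed complex is neutral.
Ligand charges: 1×Br = -1; 2×PPh3 neutral; 3×NO3 = -3; sum -4.
Mo + (-4) = 0 ⇒ Mo is +4.

+4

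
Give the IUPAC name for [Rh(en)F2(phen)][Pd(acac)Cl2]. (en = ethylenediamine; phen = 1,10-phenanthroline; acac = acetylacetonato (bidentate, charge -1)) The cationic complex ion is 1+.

(ethylenediamine)difluoro(1,10-phenanthroline)rhodium(III) (acetylacetonato)dichloropalladate(II)

The complex cation is given as 1+; its ligand charges sum to -2, so Rh = +3.
A 1:1 salt means the anion carries the equal and opposite charge, 1−.
Anion: ligand charges sum to -3; for the ion to be 1−, Pd = +2.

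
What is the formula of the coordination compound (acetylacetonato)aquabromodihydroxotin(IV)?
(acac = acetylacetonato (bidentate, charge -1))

Ligands: 1 acetylacetonato (acac, -1), 2 hydroxo (OH, -1), 1 aqua (H2O, neutral), 1 bromo (Br, -1). Ligand charge sum = -4.
With Sn in oxidation state +4, the complex ion is [Sn...].

[Sn(acac)Br(H2O)(OH)2]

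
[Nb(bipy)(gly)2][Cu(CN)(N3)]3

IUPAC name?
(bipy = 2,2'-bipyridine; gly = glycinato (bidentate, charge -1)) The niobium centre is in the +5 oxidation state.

(2,2'-bipyridine)bis(glycinato)niobium(V) azidocyanocuprate(I)

Nb is given as +5; the cation's ligand charges sum to -2, so the complex cation is 3+.
With 3 anions per cation, each anion must be 3/3 = 1−.
Anion: ligand charges sum to -2; for the ion to be 1−, Cu = +1.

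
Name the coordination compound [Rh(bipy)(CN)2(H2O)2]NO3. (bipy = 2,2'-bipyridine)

The 1 nitrate counter-ion carries a total charge of -1, so each complex ion is 1+.
Ligand charges: 2×aqua (neutral), 2×cyano (-1 each), 1×2,2'-bipyridine (neutral); total -2. So Rh + (-2) = 1+, giving Rh = +3.
Ligands are named alphabetically: aqua before bipyridine before cyano.

diaqua(2,2'-bipyridine)dicyanorhodium(III) nitrate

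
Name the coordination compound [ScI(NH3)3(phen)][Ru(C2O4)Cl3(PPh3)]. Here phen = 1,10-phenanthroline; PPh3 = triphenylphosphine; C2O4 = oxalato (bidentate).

Scandium is always +3 in its complexes; the cation's ligand charges sum to -1, so the complex cation is 2+.
A 1:1 salt means the anion carries the equal and opposite charge, 2−.
Anion: ligand charges sum to -5; for the ion to be 2−, Ru = +3.

triammineiodo(1,10-phenanthroline)scandium(III) trichlorooxalato(triphenylphosphine)ruthenate(III)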